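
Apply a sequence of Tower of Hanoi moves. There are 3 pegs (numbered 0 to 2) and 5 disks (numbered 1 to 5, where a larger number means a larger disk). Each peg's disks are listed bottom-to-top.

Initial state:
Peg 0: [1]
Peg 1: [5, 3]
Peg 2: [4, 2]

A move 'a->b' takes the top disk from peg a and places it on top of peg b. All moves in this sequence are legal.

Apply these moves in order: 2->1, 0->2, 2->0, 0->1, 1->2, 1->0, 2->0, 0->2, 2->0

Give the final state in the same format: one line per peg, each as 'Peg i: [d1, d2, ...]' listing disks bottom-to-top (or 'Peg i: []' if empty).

Answer: Peg 0: [2, 1]
Peg 1: [5, 3]
Peg 2: [4]

Derivation:
After move 1 (2->1):
Peg 0: [1]
Peg 1: [5, 3, 2]
Peg 2: [4]

After move 2 (0->2):
Peg 0: []
Peg 1: [5, 3, 2]
Peg 2: [4, 1]

After move 3 (2->0):
Peg 0: [1]
Peg 1: [5, 3, 2]
Peg 2: [4]

After move 4 (0->1):
Peg 0: []
Peg 1: [5, 3, 2, 1]
Peg 2: [4]

After move 5 (1->2):
Peg 0: []
Peg 1: [5, 3, 2]
Peg 2: [4, 1]

After move 6 (1->0):
Peg 0: [2]
Peg 1: [5, 3]
Peg 2: [4, 1]

After move 7 (2->0):
Peg 0: [2, 1]
Peg 1: [5, 3]
Peg 2: [4]

After move 8 (0->2):
Peg 0: [2]
Peg 1: [5, 3]
Peg 2: [4, 1]

After move 9 (2->0):
Peg 0: [2, 1]
Peg 1: [5, 3]
Peg 2: [4]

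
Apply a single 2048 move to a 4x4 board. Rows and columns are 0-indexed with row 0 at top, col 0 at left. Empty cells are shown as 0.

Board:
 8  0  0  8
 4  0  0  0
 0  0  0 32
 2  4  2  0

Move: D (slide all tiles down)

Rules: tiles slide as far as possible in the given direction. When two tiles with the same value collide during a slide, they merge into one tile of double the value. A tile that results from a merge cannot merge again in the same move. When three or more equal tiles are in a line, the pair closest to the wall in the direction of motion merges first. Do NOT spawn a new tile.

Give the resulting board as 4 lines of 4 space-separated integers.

Slide down:
col 0: [8, 4, 0, 2] -> [0, 8, 4, 2]
col 1: [0, 0, 0, 4] -> [0, 0, 0, 4]
col 2: [0, 0, 0, 2] -> [0, 0, 0, 2]
col 3: [8, 0, 32, 0] -> [0, 0, 8, 32]

Answer:  0  0  0  0
 8  0  0  0
 4  0  0  8
 2  4  2 32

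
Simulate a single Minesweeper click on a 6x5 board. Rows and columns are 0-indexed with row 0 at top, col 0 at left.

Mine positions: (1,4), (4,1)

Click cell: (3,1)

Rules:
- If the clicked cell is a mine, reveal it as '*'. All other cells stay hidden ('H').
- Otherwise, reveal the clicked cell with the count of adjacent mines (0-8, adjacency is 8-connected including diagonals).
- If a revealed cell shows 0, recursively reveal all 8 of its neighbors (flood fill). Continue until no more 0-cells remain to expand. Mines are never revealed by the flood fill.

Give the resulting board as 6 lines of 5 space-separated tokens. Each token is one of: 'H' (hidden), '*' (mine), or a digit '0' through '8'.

H H H H H
H H H H H
H H H H H
H 1 H H H
H H H H H
H H H H H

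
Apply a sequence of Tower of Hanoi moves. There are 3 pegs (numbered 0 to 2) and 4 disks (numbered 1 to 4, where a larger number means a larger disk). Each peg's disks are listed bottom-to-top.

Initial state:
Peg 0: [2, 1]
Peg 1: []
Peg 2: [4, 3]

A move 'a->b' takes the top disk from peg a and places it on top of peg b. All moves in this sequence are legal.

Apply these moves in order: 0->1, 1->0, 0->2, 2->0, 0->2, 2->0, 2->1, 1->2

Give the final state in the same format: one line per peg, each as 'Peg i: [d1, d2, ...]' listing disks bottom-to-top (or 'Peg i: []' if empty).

Answer: Peg 0: [2, 1]
Peg 1: []
Peg 2: [4, 3]

Derivation:
After move 1 (0->1):
Peg 0: [2]
Peg 1: [1]
Peg 2: [4, 3]

After move 2 (1->0):
Peg 0: [2, 1]
Peg 1: []
Peg 2: [4, 3]

After move 3 (0->2):
Peg 0: [2]
Peg 1: []
Peg 2: [4, 3, 1]

After move 4 (2->0):
Peg 0: [2, 1]
Peg 1: []
Peg 2: [4, 3]

After move 5 (0->2):
Peg 0: [2]
Peg 1: []
Peg 2: [4, 3, 1]

After move 6 (2->0):
Peg 0: [2, 1]
Peg 1: []
Peg 2: [4, 3]

After move 7 (2->1):
Peg 0: [2, 1]
Peg 1: [3]
Peg 2: [4]

After move 8 (1->2):
Peg 0: [2, 1]
Peg 1: []
Peg 2: [4, 3]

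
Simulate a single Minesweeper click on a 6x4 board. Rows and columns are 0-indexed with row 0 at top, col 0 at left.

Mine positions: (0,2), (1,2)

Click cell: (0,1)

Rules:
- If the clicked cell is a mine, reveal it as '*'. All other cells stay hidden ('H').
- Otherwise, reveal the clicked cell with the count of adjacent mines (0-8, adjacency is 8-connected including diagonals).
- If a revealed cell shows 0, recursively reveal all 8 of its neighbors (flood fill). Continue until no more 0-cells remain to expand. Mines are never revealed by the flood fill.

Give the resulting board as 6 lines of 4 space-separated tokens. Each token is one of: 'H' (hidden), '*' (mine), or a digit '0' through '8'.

H 2 H H
H H H H
H H H H
H H H H
H H H H
H H H H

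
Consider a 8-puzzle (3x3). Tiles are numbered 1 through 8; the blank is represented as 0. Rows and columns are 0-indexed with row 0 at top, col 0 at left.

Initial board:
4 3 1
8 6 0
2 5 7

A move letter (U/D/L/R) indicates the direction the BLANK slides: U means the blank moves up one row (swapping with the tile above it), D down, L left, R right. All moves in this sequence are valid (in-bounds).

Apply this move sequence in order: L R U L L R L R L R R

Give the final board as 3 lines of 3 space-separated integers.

After move 1 (L):
4 3 1
8 0 6
2 5 7

After move 2 (R):
4 3 1
8 6 0
2 5 7

After move 3 (U):
4 3 0
8 6 1
2 5 7

After move 4 (L):
4 0 3
8 6 1
2 5 7

After move 5 (L):
0 4 3
8 6 1
2 5 7

After move 6 (R):
4 0 3
8 6 1
2 5 7

After move 7 (L):
0 4 3
8 6 1
2 5 7

After move 8 (R):
4 0 3
8 6 1
2 5 7

After move 9 (L):
0 4 3
8 6 1
2 5 7

After move 10 (R):
4 0 3
8 6 1
2 5 7

After move 11 (R):
4 3 0
8 6 1
2 5 7

Answer: 4 3 0
8 6 1
2 5 7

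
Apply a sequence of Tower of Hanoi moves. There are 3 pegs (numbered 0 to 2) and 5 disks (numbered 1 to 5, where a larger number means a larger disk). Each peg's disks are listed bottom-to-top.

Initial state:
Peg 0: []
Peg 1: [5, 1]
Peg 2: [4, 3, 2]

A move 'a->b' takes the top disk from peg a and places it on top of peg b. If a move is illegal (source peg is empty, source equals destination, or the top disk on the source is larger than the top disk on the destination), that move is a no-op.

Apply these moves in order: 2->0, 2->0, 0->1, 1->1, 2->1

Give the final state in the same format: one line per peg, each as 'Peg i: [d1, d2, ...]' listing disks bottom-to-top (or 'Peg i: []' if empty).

Answer: Peg 0: [2]
Peg 1: [5, 1]
Peg 2: [4, 3]

Derivation:
After move 1 (2->0):
Peg 0: [2]
Peg 1: [5, 1]
Peg 2: [4, 3]

After move 2 (2->0):
Peg 0: [2]
Peg 1: [5, 1]
Peg 2: [4, 3]

After move 3 (0->1):
Peg 0: [2]
Peg 1: [5, 1]
Peg 2: [4, 3]

After move 4 (1->1):
Peg 0: [2]
Peg 1: [5, 1]
Peg 2: [4, 3]

After move 5 (2->1):
Peg 0: [2]
Peg 1: [5, 1]
Peg 2: [4, 3]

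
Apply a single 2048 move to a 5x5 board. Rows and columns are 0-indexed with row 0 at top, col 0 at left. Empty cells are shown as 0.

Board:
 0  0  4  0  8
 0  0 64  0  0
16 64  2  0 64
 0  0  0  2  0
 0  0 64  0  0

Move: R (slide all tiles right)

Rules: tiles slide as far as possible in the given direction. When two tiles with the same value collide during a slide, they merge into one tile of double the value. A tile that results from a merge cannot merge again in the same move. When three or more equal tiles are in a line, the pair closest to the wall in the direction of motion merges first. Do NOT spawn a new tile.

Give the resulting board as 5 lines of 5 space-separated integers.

Answer:  0  0  0  4  8
 0  0  0  0 64
 0 16 64  2 64
 0  0  0  0  2
 0  0  0  0 64

Derivation:
Slide right:
row 0: [0, 0, 4, 0, 8] -> [0, 0, 0, 4, 8]
row 1: [0, 0, 64, 0, 0] -> [0, 0, 0, 0, 64]
row 2: [16, 64, 2, 0, 64] -> [0, 16, 64, 2, 64]
row 3: [0, 0, 0, 2, 0] -> [0, 0, 0, 0, 2]
row 4: [0, 0, 64, 0, 0] -> [0, 0, 0, 0, 64]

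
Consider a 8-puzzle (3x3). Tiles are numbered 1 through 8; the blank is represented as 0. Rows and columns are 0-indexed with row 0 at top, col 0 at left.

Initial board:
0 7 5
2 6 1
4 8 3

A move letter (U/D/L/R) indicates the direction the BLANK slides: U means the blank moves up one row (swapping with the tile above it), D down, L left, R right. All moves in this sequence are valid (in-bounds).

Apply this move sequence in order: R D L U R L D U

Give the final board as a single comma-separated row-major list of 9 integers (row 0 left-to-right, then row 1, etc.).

After move 1 (R):
7 0 5
2 6 1
4 8 3

After move 2 (D):
7 6 5
2 0 1
4 8 3

After move 3 (L):
7 6 5
0 2 1
4 8 3

After move 4 (U):
0 6 5
7 2 1
4 8 3

After move 5 (R):
6 0 5
7 2 1
4 8 3

After move 6 (L):
0 6 5
7 2 1
4 8 3

After move 7 (D):
7 6 5
0 2 1
4 8 3

After move 8 (U):
0 6 5
7 2 1
4 8 3

Answer: 0, 6, 5, 7, 2, 1, 4, 8, 3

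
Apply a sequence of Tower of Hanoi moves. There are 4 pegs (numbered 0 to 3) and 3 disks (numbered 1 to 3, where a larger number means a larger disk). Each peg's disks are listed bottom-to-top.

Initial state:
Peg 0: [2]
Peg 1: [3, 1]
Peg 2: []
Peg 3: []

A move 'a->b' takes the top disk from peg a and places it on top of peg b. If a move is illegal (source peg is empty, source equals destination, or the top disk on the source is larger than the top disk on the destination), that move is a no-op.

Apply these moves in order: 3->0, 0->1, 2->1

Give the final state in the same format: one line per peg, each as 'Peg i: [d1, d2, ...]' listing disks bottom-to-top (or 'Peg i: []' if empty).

After move 1 (3->0):
Peg 0: [2]
Peg 1: [3, 1]
Peg 2: []
Peg 3: []

After move 2 (0->1):
Peg 0: [2]
Peg 1: [3, 1]
Peg 2: []
Peg 3: []

After move 3 (2->1):
Peg 0: [2]
Peg 1: [3, 1]
Peg 2: []
Peg 3: []

Answer: Peg 0: [2]
Peg 1: [3, 1]
Peg 2: []
Peg 3: []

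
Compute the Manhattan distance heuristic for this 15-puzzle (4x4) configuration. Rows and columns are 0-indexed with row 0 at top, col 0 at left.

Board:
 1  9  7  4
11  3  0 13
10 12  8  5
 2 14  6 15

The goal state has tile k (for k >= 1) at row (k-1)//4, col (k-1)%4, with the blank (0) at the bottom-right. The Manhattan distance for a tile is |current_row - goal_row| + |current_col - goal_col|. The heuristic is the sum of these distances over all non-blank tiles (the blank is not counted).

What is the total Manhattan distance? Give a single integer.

Tile 1: at (0,0), goal (0,0), distance |0-0|+|0-0| = 0
Tile 9: at (0,1), goal (2,0), distance |0-2|+|1-0| = 3
Tile 7: at (0,2), goal (1,2), distance |0-1|+|2-2| = 1
Tile 4: at (0,3), goal (0,3), distance |0-0|+|3-3| = 0
Tile 11: at (1,0), goal (2,2), distance |1-2|+|0-2| = 3
Tile 3: at (1,1), goal (0,2), distance |1-0|+|1-2| = 2
Tile 13: at (1,3), goal (3,0), distance |1-3|+|3-0| = 5
Tile 10: at (2,0), goal (2,1), distance |2-2|+|0-1| = 1
Tile 12: at (2,1), goal (2,3), distance |2-2|+|1-3| = 2
Tile 8: at (2,2), goal (1,3), distance |2-1|+|2-3| = 2
Tile 5: at (2,3), goal (1,0), distance |2-1|+|3-0| = 4
Tile 2: at (3,0), goal (0,1), distance |3-0|+|0-1| = 4
Tile 14: at (3,1), goal (3,1), distance |3-3|+|1-1| = 0
Tile 6: at (3,2), goal (1,1), distance |3-1|+|2-1| = 3
Tile 15: at (3,3), goal (3,2), distance |3-3|+|3-2| = 1
Sum: 0 + 3 + 1 + 0 + 3 + 2 + 5 + 1 + 2 + 2 + 4 + 4 + 0 + 3 + 1 = 31

Answer: 31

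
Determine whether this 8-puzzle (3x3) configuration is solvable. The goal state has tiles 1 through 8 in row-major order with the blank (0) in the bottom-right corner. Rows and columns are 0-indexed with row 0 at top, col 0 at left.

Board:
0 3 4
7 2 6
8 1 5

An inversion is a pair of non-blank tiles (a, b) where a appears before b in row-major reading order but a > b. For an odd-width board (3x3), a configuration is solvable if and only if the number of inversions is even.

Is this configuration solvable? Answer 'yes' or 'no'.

Answer: no

Derivation:
Inversions (pairs i<j in row-major order where tile[i] > tile[j] > 0): 13
13 is odd, so the puzzle is not solvable.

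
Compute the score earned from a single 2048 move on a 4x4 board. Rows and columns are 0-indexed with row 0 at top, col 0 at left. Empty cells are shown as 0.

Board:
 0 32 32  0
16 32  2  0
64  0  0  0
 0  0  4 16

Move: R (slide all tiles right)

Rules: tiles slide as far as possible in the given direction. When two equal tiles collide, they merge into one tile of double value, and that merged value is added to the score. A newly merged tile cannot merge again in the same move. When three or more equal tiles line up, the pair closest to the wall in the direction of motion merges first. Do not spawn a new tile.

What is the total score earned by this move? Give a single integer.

Answer: 64

Derivation:
Slide right:
row 0: [0, 32, 32, 0] -> [0, 0, 0, 64]  score +64 (running 64)
row 1: [16, 32, 2, 0] -> [0, 16, 32, 2]  score +0 (running 64)
row 2: [64, 0, 0, 0] -> [0, 0, 0, 64]  score +0 (running 64)
row 3: [0, 0, 4, 16] -> [0, 0, 4, 16]  score +0 (running 64)
Board after move:
 0  0  0 64
 0 16 32  2
 0  0  0 64
 0  0  4 16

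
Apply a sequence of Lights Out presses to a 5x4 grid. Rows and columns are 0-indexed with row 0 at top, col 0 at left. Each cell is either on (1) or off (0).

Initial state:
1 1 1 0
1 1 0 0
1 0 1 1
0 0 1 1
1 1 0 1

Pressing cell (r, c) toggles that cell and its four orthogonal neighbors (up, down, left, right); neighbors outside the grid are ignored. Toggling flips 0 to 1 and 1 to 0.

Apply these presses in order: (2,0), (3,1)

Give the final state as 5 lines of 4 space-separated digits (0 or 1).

Answer: 1 1 1 0
0 1 0 0
0 0 1 1
0 1 0 1
1 0 0 1

Derivation:
After press 1 at (2,0):
1 1 1 0
0 1 0 0
0 1 1 1
1 0 1 1
1 1 0 1

After press 2 at (3,1):
1 1 1 0
0 1 0 0
0 0 1 1
0 1 0 1
1 0 0 1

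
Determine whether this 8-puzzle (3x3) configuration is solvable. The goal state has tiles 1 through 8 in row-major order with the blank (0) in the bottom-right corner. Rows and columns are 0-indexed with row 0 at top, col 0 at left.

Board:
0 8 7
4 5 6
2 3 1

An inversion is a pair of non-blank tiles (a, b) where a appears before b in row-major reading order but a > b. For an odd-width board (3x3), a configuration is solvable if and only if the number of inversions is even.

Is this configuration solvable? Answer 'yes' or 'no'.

Answer: yes

Derivation:
Inversions (pairs i<j in row-major order where tile[i] > tile[j] > 0): 24
24 is even, so the puzzle is solvable.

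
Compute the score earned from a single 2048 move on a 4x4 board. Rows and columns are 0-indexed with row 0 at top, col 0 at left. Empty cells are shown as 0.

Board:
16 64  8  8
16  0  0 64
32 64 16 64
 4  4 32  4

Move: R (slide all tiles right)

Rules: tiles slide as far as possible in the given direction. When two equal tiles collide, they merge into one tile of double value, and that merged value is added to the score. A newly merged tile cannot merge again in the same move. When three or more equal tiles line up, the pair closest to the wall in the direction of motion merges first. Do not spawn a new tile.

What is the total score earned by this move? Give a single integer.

Answer: 24

Derivation:
Slide right:
row 0: [16, 64, 8, 8] -> [0, 16, 64, 16]  score +16 (running 16)
row 1: [16, 0, 0, 64] -> [0, 0, 16, 64]  score +0 (running 16)
row 2: [32, 64, 16, 64] -> [32, 64, 16, 64]  score +0 (running 16)
row 3: [4, 4, 32, 4] -> [0, 8, 32, 4]  score +8 (running 24)
Board after move:
 0 16 64 16
 0  0 16 64
32 64 16 64
 0  8 32  4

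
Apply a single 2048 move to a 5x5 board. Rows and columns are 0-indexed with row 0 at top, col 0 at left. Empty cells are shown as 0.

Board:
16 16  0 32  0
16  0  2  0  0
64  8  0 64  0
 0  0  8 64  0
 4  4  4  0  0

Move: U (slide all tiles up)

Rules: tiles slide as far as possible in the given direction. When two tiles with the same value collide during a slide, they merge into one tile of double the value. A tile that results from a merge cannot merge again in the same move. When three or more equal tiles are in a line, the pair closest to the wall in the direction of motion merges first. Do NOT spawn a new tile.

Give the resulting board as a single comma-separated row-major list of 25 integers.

Slide up:
col 0: [16, 16, 64, 0, 4] -> [32, 64, 4, 0, 0]
col 1: [16, 0, 8, 0, 4] -> [16, 8, 4, 0, 0]
col 2: [0, 2, 0, 8, 4] -> [2, 8, 4, 0, 0]
col 3: [32, 0, 64, 64, 0] -> [32, 128, 0, 0, 0]
col 4: [0, 0, 0, 0, 0] -> [0, 0, 0, 0, 0]

Answer: 32, 16, 2, 32, 0, 64, 8, 8, 128, 0, 4, 4, 4, 0, 0, 0, 0, 0, 0, 0, 0, 0, 0, 0, 0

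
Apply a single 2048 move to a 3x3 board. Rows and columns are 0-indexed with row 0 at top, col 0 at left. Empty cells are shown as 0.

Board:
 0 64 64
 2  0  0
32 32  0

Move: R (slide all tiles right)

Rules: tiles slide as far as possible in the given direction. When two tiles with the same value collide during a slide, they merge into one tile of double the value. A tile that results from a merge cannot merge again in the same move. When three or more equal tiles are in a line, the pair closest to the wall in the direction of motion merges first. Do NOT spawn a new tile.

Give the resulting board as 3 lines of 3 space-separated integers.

Slide right:
row 0: [0, 64, 64] -> [0, 0, 128]
row 1: [2, 0, 0] -> [0, 0, 2]
row 2: [32, 32, 0] -> [0, 0, 64]

Answer:   0   0 128
  0   0   2
  0   0  64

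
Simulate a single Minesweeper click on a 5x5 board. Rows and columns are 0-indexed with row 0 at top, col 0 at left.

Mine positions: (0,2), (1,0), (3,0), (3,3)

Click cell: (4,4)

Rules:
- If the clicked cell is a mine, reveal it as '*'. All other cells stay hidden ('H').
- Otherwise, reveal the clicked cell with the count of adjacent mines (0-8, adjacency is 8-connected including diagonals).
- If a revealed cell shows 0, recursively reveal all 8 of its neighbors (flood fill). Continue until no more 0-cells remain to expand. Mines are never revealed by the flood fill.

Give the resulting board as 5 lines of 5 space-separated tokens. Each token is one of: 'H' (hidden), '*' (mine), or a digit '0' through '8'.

H H H H H
H H H H H
H H H H H
H H H H H
H H H H 1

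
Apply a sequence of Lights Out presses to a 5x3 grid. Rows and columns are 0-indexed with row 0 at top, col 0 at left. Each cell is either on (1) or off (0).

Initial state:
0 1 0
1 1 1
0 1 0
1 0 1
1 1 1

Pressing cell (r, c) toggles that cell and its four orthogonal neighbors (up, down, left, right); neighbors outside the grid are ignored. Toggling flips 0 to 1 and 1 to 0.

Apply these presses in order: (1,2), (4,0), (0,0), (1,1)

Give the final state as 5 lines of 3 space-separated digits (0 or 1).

After press 1 at (1,2):
0 1 1
1 0 0
0 1 1
1 0 1
1 1 1

After press 2 at (4,0):
0 1 1
1 0 0
0 1 1
0 0 1
0 0 1

After press 3 at (0,0):
1 0 1
0 0 0
0 1 1
0 0 1
0 0 1

After press 4 at (1,1):
1 1 1
1 1 1
0 0 1
0 0 1
0 0 1

Answer: 1 1 1
1 1 1
0 0 1
0 0 1
0 0 1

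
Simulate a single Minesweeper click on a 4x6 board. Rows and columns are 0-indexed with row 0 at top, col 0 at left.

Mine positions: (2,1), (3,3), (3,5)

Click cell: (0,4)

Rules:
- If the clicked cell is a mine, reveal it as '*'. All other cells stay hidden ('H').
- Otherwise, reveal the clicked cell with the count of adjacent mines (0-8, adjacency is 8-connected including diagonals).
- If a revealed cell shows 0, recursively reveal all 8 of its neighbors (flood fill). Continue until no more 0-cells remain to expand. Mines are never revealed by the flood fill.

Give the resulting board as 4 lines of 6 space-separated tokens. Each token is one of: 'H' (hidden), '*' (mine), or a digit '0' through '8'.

0 0 0 0 0 0
1 1 1 0 0 0
H H 2 1 2 1
H H H H H H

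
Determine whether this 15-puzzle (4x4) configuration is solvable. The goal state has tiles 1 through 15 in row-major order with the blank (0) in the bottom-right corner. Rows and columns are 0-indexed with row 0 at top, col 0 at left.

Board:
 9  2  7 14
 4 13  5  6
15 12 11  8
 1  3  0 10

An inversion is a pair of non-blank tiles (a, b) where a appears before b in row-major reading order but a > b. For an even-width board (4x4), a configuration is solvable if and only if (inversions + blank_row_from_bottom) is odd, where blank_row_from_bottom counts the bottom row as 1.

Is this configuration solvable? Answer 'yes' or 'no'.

Inversions: 55
Blank is in row 3 (0-indexed from top), which is row 1 counting from the bottom (bottom = 1).
55 + 1 = 56, which is even, so the puzzle is not solvable.

Answer: no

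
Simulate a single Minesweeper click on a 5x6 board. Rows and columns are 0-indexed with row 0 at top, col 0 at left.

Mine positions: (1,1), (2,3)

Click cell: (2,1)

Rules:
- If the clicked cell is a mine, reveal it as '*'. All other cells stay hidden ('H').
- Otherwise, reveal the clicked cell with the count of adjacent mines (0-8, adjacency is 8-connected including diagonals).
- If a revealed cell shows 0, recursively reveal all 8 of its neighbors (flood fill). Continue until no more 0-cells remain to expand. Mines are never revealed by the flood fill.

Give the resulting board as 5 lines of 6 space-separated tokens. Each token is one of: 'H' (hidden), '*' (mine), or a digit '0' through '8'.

H H H H H H
H H H H H H
H 1 H H H H
H H H H H H
H H H H H H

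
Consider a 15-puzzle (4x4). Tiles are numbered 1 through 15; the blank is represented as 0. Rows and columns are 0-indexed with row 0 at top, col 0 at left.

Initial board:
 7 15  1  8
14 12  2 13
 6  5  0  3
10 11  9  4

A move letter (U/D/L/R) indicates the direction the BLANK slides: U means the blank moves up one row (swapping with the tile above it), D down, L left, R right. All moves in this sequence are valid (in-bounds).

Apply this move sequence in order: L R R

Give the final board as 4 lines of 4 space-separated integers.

After move 1 (L):
 7 15  1  8
14 12  2 13
 6  0  5  3
10 11  9  4

After move 2 (R):
 7 15  1  8
14 12  2 13
 6  5  0  3
10 11  9  4

After move 3 (R):
 7 15  1  8
14 12  2 13
 6  5  3  0
10 11  9  4

Answer:  7 15  1  8
14 12  2 13
 6  5  3  0
10 11  9  4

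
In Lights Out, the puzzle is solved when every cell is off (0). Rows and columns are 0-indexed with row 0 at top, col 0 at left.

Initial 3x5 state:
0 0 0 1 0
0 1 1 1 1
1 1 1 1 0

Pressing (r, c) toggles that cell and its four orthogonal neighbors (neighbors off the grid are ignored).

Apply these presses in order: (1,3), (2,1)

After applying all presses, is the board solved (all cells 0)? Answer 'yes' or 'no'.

Answer: yes

Derivation:
After press 1 at (1,3):
0 0 0 0 0
0 1 0 0 0
1 1 1 0 0

After press 2 at (2,1):
0 0 0 0 0
0 0 0 0 0
0 0 0 0 0

Lights still on: 0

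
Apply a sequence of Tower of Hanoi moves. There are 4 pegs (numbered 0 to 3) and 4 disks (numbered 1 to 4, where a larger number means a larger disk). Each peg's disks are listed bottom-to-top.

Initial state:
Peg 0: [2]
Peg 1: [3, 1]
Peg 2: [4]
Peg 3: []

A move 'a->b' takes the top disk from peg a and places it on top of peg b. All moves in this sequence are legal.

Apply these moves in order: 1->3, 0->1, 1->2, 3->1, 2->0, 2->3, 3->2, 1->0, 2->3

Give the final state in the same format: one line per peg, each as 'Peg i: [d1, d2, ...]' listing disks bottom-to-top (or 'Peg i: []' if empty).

After move 1 (1->3):
Peg 0: [2]
Peg 1: [3]
Peg 2: [4]
Peg 3: [1]

After move 2 (0->1):
Peg 0: []
Peg 1: [3, 2]
Peg 2: [4]
Peg 3: [1]

After move 3 (1->2):
Peg 0: []
Peg 1: [3]
Peg 2: [4, 2]
Peg 3: [1]

After move 4 (3->1):
Peg 0: []
Peg 1: [3, 1]
Peg 2: [4, 2]
Peg 3: []

After move 5 (2->0):
Peg 0: [2]
Peg 1: [3, 1]
Peg 2: [4]
Peg 3: []

After move 6 (2->3):
Peg 0: [2]
Peg 1: [3, 1]
Peg 2: []
Peg 3: [4]

After move 7 (3->2):
Peg 0: [2]
Peg 1: [3, 1]
Peg 2: [4]
Peg 3: []

After move 8 (1->0):
Peg 0: [2, 1]
Peg 1: [3]
Peg 2: [4]
Peg 3: []

After move 9 (2->3):
Peg 0: [2, 1]
Peg 1: [3]
Peg 2: []
Peg 3: [4]

Answer: Peg 0: [2, 1]
Peg 1: [3]
Peg 2: []
Peg 3: [4]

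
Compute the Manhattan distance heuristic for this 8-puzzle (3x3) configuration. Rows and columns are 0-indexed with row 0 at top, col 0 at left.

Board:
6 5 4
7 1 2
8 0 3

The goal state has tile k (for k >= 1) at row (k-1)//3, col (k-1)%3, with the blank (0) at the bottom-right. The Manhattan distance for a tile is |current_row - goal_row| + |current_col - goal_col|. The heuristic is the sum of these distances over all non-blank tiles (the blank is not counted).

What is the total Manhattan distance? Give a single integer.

Answer: 15

Derivation:
Tile 6: at (0,0), goal (1,2), distance |0-1|+|0-2| = 3
Tile 5: at (0,1), goal (1,1), distance |0-1|+|1-1| = 1
Tile 4: at (0,2), goal (1,0), distance |0-1|+|2-0| = 3
Tile 7: at (1,0), goal (2,0), distance |1-2|+|0-0| = 1
Tile 1: at (1,1), goal (0,0), distance |1-0|+|1-0| = 2
Tile 2: at (1,2), goal (0,1), distance |1-0|+|2-1| = 2
Tile 8: at (2,0), goal (2,1), distance |2-2|+|0-1| = 1
Tile 3: at (2,2), goal (0,2), distance |2-0|+|2-2| = 2
Sum: 3 + 1 + 3 + 1 + 2 + 2 + 1 + 2 = 15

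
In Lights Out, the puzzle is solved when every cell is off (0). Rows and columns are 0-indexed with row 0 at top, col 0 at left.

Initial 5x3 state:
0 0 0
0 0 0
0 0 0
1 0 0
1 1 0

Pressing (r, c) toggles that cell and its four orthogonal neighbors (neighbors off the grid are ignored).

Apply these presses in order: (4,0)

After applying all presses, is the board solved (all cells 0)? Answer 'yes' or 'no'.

Answer: yes

Derivation:
After press 1 at (4,0):
0 0 0
0 0 0
0 0 0
0 0 0
0 0 0

Lights still on: 0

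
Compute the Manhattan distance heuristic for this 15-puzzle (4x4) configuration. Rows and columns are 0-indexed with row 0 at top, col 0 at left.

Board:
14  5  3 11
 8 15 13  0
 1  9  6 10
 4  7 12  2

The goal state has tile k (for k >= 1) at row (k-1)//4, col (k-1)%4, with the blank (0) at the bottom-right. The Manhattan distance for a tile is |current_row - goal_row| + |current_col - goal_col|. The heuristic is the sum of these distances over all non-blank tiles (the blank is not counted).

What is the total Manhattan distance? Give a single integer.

Tile 14: at (0,0), goal (3,1), distance |0-3|+|0-1| = 4
Tile 5: at (0,1), goal (1,0), distance |0-1|+|1-0| = 2
Tile 3: at (0,2), goal (0,2), distance |0-0|+|2-2| = 0
Tile 11: at (0,3), goal (2,2), distance |0-2|+|3-2| = 3
Tile 8: at (1,0), goal (1,3), distance |1-1|+|0-3| = 3
Tile 15: at (1,1), goal (3,2), distance |1-3|+|1-2| = 3
Tile 13: at (1,2), goal (3,0), distance |1-3|+|2-0| = 4
Tile 1: at (2,0), goal (0,0), distance |2-0|+|0-0| = 2
Tile 9: at (2,1), goal (2,0), distance |2-2|+|1-0| = 1
Tile 6: at (2,2), goal (1,1), distance |2-1|+|2-1| = 2
Tile 10: at (2,3), goal (2,1), distance |2-2|+|3-1| = 2
Tile 4: at (3,0), goal (0,3), distance |3-0|+|0-3| = 6
Tile 7: at (3,1), goal (1,2), distance |3-1|+|1-2| = 3
Tile 12: at (3,2), goal (2,3), distance |3-2|+|2-3| = 2
Tile 2: at (3,3), goal (0,1), distance |3-0|+|3-1| = 5
Sum: 4 + 2 + 0 + 3 + 3 + 3 + 4 + 2 + 1 + 2 + 2 + 6 + 3 + 2 + 5 = 42

Answer: 42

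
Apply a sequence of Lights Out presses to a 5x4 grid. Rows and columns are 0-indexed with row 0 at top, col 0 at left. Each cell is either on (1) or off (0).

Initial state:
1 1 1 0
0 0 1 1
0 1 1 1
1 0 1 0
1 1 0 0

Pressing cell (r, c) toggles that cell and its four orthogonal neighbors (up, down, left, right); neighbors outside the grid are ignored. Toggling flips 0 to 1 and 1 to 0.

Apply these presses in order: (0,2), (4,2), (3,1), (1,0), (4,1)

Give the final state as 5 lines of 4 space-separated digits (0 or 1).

After press 1 at (0,2):
1 0 0 1
0 0 0 1
0 1 1 1
1 0 1 0
1 1 0 0

After press 2 at (4,2):
1 0 0 1
0 0 0 1
0 1 1 1
1 0 0 0
1 0 1 1

After press 3 at (3,1):
1 0 0 1
0 0 0 1
0 0 1 1
0 1 1 0
1 1 1 1

After press 4 at (1,0):
0 0 0 1
1 1 0 1
1 0 1 1
0 1 1 0
1 1 1 1

After press 5 at (4,1):
0 0 0 1
1 1 0 1
1 0 1 1
0 0 1 0
0 0 0 1

Answer: 0 0 0 1
1 1 0 1
1 0 1 1
0 0 1 0
0 0 0 1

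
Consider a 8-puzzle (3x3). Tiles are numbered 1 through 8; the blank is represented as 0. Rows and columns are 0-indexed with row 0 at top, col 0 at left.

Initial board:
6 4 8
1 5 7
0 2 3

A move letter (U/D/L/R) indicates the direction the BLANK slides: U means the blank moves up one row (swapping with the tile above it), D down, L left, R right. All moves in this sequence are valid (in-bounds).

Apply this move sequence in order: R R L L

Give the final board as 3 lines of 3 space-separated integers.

Answer: 6 4 8
1 5 7
0 2 3

Derivation:
After move 1 (R):
6 4 8
1 5 7
2 0 3

After move 2 (R):
6 4 8
1 5 7
2 3 0

After move 3 (L):
6 4 8
1 5 7
2 0 3

After move 4 (L):
6 4 8
1 5 7
0 2 3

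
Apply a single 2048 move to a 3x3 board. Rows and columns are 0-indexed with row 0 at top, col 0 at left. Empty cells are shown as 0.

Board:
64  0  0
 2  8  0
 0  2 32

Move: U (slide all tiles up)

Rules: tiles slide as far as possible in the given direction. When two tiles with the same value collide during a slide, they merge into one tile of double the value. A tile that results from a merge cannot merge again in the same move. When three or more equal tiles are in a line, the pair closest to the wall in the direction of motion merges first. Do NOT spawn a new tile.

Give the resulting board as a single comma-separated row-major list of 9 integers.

Answer: 64, 8, 32, 2, 2, 0, 0, 0, 0

Derivation:
Slide up:
col 0: [64, 2, 0] -> [64, 2, 0]
col 1: [0, 8, 2] -> [8, 2, 0]
col 2: [0, 0, 32] -> [32, 0, 0]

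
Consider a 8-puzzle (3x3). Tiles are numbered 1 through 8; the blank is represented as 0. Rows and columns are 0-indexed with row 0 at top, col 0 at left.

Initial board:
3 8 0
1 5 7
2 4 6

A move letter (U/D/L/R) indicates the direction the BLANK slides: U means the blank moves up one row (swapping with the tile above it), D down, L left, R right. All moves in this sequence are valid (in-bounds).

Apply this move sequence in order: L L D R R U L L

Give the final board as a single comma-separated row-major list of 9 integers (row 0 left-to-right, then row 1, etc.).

Answer: 0, 1, 3, 5, 7, 8, 2, 4, 6

Derivation:
After move 1 (L):
3 0 8
1 5 7
2 4 6

After move 2 (L):
0 3 8
1 5 7
2 4 6

After move 3 (D):
1 3 8
0 5 7
2 4 6

After move 4 (R):
1 3 8
5 0 7
2 4 6

After move 5 (R):
1 3 8
5 7 0
2 4 6

After move 6 (U):
1 3 0
5 7 8
2 4 6

After move 7 (L):
1 0 3
5 7 8
2 4 6

After move 8 (L):
0 1 3
5 7 8
2 4 6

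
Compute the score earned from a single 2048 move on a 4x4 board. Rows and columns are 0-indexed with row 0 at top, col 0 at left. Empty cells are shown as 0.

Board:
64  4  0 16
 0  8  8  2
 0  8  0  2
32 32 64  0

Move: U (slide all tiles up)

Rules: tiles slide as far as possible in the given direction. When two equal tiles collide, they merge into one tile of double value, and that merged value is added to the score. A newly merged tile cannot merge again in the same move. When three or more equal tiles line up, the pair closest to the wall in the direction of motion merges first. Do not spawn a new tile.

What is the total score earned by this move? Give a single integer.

Slide up:
col 0: [64, 0, 0, 32] -> [64, 32, 0, 0]  score +0 (running 0)
col 1: [4, 8, 8, 32] -> [4, 16, 32, 0]  score +16 (running 16)
col 2: [0, 8, 0, 64] -> [8, 64, 0, 0]  score +0 (running 16)
col 3: [16, 2, 2, 0] -> [16, 4, 0, 0]  score +4 (running 20)
Board after move:
64  4  8 16
32 16 64  4
 0 32  0  0
 0  0  0  0

Answer: 20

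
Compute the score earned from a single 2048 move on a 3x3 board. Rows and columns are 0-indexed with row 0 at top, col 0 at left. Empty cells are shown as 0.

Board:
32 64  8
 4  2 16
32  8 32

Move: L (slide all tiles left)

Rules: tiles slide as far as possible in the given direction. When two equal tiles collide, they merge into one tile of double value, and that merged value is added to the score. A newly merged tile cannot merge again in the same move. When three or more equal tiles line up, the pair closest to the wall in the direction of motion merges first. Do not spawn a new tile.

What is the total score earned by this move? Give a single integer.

Answer: 0

Derivation:
Slide left:
row 0: [32, 64, 8] -> [32, 64, 8]  score +0 (running 0)
row 1: [4, 2, 16] -> [4, 2, 16]  score +0 (running 0)
row 2: [32, 8, 32] -> [32, 8, 32]  score +0 (running 0)
Board after move:
32 64  8
 4  2 16
32  8 32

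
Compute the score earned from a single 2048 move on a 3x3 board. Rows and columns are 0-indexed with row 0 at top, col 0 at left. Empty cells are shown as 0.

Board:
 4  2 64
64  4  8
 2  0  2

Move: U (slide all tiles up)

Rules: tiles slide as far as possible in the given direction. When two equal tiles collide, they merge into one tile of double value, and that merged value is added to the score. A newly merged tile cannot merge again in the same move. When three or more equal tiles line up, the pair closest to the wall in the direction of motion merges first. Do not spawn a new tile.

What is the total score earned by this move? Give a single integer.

Slide up:
col 0: [4, 64, 2] -> [4, 64, 2]  score +0 (running 0)
col 1: [2, 4, 0] -> [2, 4, 0]  score +0 (running 0)
col 2: [64, 8, 2] -> [64, 8, 2]  score +0 (running 0)
Board after move:
 4  2 64
64  4  8
 2  0  2

Answer: 0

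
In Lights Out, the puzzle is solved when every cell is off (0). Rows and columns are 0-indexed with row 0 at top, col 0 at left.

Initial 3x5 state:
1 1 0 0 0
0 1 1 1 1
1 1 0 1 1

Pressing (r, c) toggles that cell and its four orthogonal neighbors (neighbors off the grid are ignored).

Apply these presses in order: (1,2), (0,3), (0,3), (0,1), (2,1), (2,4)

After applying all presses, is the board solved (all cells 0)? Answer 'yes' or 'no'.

After press 1 at (1,2):
1 1 1 0 0
0 0 0 0 1
1 1 1 1 1

After press 2 at (0,3):
1 1 0 1 1
0 0 0 1 1
1 1 1 1 1

After press 3 at (0,3):
1 1 1 0 0
0 0 0 0 1
1 1 1 1 1

After press 4 at (0,1):
0 0 0 0 0
0 1 0 0 1
1 1 1 1 1

After press 5 at (2,1):
0 0 0 0 0
0 0 0 0 1
0 0 0 1 1

After press 6 at (2,4):
0 0 0 0 0
0 0 0 0 0
0 0 0 0 0

Lights still on: 0

Answer: yes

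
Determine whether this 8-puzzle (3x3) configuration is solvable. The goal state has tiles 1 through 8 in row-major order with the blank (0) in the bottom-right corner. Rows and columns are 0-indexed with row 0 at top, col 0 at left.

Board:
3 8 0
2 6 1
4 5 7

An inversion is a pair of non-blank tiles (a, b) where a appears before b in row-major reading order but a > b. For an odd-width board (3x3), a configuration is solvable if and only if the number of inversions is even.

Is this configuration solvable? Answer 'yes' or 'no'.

Inversions (pairs i<j in row-major order where tile[i] > tile[j] > 0): 12
12 is even, so the puzzle is solvable.

Answer: yes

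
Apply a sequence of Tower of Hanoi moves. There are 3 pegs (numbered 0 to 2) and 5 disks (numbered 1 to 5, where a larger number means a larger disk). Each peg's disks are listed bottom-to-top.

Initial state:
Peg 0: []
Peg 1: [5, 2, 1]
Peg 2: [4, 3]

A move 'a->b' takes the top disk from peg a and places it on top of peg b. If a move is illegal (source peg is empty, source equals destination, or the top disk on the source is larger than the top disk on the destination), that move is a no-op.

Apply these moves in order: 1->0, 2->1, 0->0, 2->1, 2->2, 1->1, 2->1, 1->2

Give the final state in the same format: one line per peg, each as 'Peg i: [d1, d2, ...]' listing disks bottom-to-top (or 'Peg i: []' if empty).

After move 1 (1->0):
Peg 0: [1]
Peg 1: [5, 2]
Peg 2: [4, 3]

After move 2 (2->1):
Peg 0: [1]
Peg 1: [5, 2]
Peg 2: [4, 3]

After move 3 (0->0):
Peg 0: [1]
Peg 1: [5, 2]
Peg 2: [4, 3]

After move 4 (2->1):
Peg 0: [1]
Peg 1: [5, 2]
Peg 2: [4, 3]

After move 5 (2->2):
Peg 0: [1]
Peg 1: [5, 2]
Peg 2: [4, 3]

After move 6 (1->1):
Peg 0: [1]
Peg 1: [5, 2]
Peg 2: [4, 3]

After move 7 (2->1):
Peg 0: [1]
Peg 1: [5, 2]
Peg 2: [4, 3]

After move 8 (1->2):
Peg 0: [1]
Peg 1: [5]
Peg 2: [4, 3, 2]

Answer: Peg 0: [1]
Peg 1: [5]
Peg 2: [4, 3, 2]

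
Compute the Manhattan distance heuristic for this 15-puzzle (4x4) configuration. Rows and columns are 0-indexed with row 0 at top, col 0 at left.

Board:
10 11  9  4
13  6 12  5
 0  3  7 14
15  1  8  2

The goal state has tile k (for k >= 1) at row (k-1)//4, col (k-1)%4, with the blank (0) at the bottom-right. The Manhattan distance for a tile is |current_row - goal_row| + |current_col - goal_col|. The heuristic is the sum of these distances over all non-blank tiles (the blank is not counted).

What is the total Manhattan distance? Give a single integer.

Answer: 38

Derivation:
Tile 10: (0,0)->(2,1) = 3
Tile 11: (0,1)->(2,2) = 3
Tile 9: (0,2)->(2,0) = 4
Tile 4: (0,3)->(0,3) = 0
Tile 13: (1,0)->(3,0) = 2
Tile 6: (1,1)->(1,1) = 0
Tile 12: (1,2)->(2,3) = 2
Tile 5: (1,3)->(1,0) = 3
Tile 3: (2,1)->(0,2) = 3
Tile 7: (2,2)->(1,2) = 1
Tile 14: (2,3)->(3,1) = 3
Tile 15: (3,0)->(3,2) = 2
Tile 1: (3,1)->(0,0) = 4
Tile 8: (3,2)->(1,3) = 3
Tile 2: (3,3)->(0,1) = 5
Sum: 3 + 3 + 4 + 0 + 2 + 0 + 2 + 3 + 3 + 1 + 3 + 2 + 4 + 3 + 5 = 38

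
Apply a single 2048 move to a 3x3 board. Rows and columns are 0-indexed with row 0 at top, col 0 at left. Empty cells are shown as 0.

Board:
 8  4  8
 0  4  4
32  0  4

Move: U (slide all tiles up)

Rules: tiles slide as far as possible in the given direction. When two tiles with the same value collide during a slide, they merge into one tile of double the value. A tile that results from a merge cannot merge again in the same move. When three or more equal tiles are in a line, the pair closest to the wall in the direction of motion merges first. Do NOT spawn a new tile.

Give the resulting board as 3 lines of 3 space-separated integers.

Slide up:
col 0: [8, 0, 32] -> [8, 32, 0]
col 1: [4, 4, 0] -> [8, 0, 0]
col 2: [8, 4, 4] -> [8, 8, 0]

Answer:  8  8  8
32  0  8
 0  0  0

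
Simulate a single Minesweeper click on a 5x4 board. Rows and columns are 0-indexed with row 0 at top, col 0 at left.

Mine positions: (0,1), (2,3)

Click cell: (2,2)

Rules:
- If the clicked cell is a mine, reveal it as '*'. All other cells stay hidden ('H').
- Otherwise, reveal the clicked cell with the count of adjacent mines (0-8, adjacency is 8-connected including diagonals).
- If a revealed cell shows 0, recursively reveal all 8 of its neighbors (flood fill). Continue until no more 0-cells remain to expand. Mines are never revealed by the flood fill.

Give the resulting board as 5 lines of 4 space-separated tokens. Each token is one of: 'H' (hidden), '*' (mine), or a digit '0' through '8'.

H H H H
H H H H
H H 1 H
H H H H
H H H H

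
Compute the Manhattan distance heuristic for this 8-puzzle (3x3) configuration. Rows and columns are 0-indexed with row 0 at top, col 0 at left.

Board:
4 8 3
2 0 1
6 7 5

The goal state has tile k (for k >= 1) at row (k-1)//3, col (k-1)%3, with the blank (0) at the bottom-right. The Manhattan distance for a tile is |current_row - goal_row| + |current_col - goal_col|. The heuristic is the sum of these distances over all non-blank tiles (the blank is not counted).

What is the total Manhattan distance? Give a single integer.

Tile 4: (0,0)->(1,0) = 1
Tile 8: (0,1)->(2,1) = 2
Tile 3: (0,2)->(0,2) = 0
Tile 2: (1,0)->(0,1) = 2
Tile 1: (1,2)->(0,0) = 3
Tile 6: (2,0)->(1,2) = 3
Tile 7: (2,1)->(2,0) = 1
Tile 5: (2,2)->(1,1) = 2
Sum: 1 + 2 + 0 + 2 + 3 + 3 + 1 + 2 = 14

Answer: 14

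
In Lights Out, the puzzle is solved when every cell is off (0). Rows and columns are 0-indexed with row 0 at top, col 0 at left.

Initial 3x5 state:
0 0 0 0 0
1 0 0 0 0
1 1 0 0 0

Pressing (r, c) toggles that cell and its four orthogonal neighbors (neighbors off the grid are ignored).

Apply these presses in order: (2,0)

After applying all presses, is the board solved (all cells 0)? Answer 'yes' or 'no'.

After press 1 at (2,0):
0 0 0 0 0
0 0 0 0 0
0 0 0 0 0

Lights still on: 0

Answer: yes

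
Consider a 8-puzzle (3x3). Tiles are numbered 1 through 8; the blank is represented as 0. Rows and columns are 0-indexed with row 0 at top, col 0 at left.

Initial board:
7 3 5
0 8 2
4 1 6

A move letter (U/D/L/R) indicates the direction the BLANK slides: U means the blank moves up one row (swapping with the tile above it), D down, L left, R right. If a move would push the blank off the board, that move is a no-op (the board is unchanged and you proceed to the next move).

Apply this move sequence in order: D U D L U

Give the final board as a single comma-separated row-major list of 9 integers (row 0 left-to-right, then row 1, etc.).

Answer: 7, 3, 5, 0, 8, 2, 4, 1, 6

Derivation:
After move 1 (D):
7 3 5
4 8 2
0 1 6

After move 2 (U):
7 3 5
0 8 2
4 1 6

After move 3 (D):
7 3 5
4 8 2
0 1 6

After move 4 (L):
7 3 5
4 8 2
0 1 6

After move 5 (U):
7 3 5
0 8 2
4 1 6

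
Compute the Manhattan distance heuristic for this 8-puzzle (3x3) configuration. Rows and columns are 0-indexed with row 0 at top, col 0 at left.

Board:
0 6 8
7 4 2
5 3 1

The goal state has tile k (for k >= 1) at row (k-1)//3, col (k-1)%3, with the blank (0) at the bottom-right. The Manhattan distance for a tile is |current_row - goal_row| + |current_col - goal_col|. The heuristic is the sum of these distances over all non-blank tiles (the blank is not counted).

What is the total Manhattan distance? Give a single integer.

Tile 6: at (0,1), goal (1,2), distance |0-1|+|1-2| = 2
Tile 8: at (0,2), goal (2,1), distance |0-2|+|2-1| = 3
Tile 7: at (1,0), goal (2,0), distance |1-2|+|0-0| = 1
Tile 4: at (1,1), goal (1,0), distance |1-1|+|1-0| = 1
Tile 2: at (1,2), goal (0,1), distance |1-0|+|2-1| = 2
Tile 5: at (2,0), goal (1,1), distance |2-1|+|0-1| = 2
Tile 3: at (2,1), goal (0,2), distance |2-0|+|1-2| = 3
Tile 1: at (2,2), goal (0,0), distance |2-0|+|2-0| = 4
Sum: 2 + 3 + 1 + 1 + 2 + 2 + 3 + 4 = 18

Answer: 18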